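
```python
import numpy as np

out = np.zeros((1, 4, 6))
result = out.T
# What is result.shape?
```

(6, 4, 1)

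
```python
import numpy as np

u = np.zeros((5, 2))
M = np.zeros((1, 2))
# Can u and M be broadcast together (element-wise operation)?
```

Yes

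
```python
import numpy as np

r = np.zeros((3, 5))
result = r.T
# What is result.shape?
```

(5, 3)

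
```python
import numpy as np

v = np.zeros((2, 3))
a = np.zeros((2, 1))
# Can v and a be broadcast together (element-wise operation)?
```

Yes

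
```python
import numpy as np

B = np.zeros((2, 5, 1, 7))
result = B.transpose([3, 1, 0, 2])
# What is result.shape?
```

(7, 5, 2, 1)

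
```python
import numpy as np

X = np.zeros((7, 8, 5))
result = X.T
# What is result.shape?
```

(5, 8, 7)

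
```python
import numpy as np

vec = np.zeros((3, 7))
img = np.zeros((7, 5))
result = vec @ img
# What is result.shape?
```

(3, 5)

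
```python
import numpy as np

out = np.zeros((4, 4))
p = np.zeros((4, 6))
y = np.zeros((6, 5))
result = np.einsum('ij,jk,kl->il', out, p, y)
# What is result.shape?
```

(4, 5)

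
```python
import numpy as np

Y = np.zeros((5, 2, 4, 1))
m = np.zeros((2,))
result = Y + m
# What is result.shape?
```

(5, 2, 4, 2)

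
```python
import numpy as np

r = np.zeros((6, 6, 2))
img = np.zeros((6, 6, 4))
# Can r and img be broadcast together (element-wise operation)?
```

No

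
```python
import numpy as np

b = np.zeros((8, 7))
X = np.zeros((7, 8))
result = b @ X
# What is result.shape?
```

(8, 8)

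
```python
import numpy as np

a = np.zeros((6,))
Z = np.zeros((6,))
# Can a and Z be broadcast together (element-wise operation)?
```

Yes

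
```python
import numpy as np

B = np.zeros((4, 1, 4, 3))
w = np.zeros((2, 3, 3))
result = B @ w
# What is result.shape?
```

(4, 2, 4, 3)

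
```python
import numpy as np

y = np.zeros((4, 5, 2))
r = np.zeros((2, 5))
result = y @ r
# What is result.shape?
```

(4, 5, 5)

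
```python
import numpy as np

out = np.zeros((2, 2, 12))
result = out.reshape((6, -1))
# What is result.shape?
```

(6, 8)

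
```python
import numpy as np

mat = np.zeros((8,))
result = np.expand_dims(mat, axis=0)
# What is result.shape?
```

(1, 8)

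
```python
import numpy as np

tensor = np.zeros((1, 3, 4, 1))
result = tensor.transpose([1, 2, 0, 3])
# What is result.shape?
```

(3, 4, 1, 1)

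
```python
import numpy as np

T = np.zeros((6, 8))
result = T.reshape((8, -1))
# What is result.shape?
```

(8, 6)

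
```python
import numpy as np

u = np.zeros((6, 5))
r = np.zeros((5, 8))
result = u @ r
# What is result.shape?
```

(6, 8)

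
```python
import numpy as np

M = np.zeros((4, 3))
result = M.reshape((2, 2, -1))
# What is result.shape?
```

(2, 2, 3)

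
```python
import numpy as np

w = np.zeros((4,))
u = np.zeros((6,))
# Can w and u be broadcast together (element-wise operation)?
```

No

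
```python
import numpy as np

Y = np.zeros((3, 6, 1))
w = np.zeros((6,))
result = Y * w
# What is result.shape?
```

(3, 6, 6)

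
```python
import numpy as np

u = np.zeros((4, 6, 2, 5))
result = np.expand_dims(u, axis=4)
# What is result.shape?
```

(4, 6, 2, 5, 1)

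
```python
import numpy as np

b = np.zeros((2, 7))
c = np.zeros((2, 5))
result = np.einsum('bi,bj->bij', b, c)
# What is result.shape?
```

(2, 7, 5)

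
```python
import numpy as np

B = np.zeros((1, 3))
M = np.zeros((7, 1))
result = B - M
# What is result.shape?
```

(7, 3)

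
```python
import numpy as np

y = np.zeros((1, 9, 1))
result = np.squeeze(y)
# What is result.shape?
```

(9,)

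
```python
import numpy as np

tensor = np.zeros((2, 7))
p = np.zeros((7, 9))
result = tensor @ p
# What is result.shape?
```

(2, 9)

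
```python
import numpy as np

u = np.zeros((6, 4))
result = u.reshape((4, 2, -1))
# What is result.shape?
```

(4, 2, 3)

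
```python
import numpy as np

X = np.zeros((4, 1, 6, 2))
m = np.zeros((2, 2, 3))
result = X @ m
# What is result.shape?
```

(4, 2, 6, 3)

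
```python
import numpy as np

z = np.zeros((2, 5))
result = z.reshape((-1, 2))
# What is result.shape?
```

(5, 2)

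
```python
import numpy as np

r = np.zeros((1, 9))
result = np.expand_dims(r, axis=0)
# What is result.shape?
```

(1, 1, 9)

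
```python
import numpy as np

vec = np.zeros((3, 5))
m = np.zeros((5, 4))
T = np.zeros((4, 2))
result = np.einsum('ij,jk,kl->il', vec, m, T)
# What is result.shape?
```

(3, 2)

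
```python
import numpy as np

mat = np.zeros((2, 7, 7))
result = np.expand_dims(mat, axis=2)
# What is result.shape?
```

(2, 7, 1, 7)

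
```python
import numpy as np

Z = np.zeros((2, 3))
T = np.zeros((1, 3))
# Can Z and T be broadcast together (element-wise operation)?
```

Yes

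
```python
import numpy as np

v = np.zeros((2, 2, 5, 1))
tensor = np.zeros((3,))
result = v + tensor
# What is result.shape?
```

(2, 2, 5, 3)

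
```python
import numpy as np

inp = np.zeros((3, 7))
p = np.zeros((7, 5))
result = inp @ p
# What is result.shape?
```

(3, 5)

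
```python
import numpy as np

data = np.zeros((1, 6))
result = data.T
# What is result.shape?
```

(6, 1)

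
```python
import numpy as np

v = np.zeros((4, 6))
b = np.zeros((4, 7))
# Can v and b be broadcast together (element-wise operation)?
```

No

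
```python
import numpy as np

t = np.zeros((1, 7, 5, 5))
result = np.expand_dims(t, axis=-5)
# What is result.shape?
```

(1, 1, 7, 5, 5)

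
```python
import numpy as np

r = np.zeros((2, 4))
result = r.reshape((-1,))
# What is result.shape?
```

(8,)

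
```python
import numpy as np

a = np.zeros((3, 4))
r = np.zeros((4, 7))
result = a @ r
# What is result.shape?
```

(3, 7)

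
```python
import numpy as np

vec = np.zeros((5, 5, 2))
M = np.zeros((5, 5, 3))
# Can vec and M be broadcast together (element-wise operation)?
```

No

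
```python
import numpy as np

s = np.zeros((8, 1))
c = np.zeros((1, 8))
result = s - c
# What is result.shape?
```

(8, 8)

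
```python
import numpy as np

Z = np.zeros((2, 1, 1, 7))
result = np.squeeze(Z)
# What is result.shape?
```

(2, 7)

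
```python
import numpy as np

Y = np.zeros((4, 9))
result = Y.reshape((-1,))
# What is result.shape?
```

(36,)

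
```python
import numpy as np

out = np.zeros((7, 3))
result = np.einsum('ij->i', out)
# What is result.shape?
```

(7,)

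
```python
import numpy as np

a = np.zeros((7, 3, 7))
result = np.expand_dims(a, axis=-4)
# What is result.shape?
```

(1, 7, 3, 7)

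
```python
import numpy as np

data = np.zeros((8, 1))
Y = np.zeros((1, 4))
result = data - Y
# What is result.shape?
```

(8, 4)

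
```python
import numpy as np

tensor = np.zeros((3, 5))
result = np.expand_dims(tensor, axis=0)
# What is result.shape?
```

(1, 3, 5)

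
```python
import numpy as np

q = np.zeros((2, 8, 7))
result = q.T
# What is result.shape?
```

(7, 8, 2)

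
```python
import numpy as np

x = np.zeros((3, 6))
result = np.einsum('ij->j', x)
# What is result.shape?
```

(6,)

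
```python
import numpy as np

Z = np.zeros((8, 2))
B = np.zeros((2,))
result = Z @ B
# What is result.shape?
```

(8,)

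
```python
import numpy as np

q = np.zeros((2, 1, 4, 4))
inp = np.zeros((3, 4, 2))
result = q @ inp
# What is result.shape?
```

(2, 3, 4, 2)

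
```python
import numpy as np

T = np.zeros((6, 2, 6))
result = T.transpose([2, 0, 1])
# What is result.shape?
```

(6, 6, 2)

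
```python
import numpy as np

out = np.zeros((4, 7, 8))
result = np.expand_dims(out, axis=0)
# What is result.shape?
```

(1, 4, 7, 8)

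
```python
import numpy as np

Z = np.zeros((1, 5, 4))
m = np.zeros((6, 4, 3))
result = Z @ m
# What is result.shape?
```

(6, 5, 3)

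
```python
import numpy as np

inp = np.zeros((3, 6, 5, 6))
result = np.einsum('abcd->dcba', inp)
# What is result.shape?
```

(6, 5, 6, 3)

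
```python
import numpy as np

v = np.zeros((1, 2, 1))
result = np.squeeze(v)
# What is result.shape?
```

(2,)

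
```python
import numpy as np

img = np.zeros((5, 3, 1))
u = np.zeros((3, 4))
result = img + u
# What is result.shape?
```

(5, 3, 4)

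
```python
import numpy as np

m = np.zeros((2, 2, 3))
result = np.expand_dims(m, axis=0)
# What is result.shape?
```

(1, 2, 2, 3)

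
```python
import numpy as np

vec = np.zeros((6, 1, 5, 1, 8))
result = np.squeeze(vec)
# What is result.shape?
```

(6, 5, 8)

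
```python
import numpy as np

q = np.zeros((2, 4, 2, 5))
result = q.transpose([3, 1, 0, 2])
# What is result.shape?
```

(5, 4, 2, 2)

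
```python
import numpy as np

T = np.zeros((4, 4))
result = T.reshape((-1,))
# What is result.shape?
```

(16,)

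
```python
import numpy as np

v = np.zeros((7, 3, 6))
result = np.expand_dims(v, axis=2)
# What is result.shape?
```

(7, 3, 1, 6)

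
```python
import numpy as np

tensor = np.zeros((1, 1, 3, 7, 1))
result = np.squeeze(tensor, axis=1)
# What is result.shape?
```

(1, 3, 7, 1)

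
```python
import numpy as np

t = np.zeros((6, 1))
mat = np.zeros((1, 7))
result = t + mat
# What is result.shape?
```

(6, 7)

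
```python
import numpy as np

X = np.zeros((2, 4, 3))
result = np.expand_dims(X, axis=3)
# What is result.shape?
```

(2, 4, 3, 1)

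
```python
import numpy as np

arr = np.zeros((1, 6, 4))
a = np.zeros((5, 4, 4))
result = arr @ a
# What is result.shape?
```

(5, 6, 4)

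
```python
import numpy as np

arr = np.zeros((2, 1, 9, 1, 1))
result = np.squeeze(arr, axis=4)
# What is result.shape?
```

(2, 1, 9, 1)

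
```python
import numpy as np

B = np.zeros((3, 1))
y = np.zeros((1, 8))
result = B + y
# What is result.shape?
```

(3, 8)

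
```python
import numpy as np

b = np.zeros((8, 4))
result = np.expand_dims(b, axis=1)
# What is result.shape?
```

(8, 1, 4)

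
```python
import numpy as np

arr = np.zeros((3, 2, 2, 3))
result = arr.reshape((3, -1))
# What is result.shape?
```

(3, 12)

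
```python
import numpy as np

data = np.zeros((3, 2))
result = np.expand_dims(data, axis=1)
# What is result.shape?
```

(3, 1, 2)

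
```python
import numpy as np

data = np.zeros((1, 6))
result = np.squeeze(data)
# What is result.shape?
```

(6,)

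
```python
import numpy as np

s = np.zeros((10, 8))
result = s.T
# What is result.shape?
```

(8, 10)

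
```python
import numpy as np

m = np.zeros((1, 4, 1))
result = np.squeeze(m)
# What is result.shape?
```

(4,)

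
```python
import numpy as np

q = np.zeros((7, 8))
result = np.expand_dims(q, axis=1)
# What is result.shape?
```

(7, 1, 8)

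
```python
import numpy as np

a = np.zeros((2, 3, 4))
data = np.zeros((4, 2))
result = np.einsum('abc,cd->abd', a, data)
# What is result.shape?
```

(2, 3, 2)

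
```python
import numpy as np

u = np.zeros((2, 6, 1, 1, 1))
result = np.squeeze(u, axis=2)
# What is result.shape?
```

(2, 6, 1, 1)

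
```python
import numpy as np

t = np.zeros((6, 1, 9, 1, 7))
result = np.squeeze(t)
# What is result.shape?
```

(6, 9, 7)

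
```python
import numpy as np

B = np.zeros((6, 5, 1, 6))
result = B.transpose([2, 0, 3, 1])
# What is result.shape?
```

(1, 6, 6, 5)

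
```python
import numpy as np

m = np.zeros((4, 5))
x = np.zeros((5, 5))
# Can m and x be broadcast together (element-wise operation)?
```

No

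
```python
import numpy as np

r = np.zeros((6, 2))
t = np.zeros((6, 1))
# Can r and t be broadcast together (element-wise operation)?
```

Yes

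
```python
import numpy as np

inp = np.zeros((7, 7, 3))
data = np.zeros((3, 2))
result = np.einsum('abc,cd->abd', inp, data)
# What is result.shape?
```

(7, 7, 2)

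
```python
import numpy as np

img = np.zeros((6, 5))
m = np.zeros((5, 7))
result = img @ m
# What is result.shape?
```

(6, 7)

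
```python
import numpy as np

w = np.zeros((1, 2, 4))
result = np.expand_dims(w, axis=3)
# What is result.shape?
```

(1, 2, 4, 1)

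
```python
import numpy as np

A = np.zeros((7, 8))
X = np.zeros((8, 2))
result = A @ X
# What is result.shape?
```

(7, 2)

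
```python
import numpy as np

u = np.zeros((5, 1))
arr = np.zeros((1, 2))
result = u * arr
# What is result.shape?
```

(5, 2)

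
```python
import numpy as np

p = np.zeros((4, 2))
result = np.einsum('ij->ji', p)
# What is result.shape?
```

(2, 4)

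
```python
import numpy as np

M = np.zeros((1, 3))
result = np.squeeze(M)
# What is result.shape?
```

(3,)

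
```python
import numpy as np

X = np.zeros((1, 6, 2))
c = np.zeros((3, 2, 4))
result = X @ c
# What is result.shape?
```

(3, 6, 4)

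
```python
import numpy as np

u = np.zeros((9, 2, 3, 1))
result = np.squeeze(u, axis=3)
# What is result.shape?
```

(9, 2, 3)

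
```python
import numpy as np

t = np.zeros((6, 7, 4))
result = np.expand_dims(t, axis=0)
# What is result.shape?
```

(1, 6, 7, 4)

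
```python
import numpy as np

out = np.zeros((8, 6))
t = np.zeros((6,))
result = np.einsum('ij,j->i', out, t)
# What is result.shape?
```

(8,)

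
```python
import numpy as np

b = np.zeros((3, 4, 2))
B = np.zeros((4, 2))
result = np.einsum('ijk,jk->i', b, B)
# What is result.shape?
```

(3,)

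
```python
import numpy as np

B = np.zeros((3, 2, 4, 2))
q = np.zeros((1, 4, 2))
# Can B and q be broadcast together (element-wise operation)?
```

Yes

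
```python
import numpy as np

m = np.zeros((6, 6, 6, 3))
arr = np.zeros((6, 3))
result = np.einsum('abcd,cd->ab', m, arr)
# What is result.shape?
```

(6, 6)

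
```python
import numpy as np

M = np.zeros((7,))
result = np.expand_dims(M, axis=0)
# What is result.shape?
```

(1, 7)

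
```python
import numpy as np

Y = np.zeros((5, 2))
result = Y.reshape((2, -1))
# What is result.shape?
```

(2, 5)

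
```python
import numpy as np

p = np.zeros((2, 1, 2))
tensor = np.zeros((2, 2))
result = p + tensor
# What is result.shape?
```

(2, 2, 2)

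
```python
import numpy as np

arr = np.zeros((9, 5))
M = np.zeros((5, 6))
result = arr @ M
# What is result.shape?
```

(9, 6)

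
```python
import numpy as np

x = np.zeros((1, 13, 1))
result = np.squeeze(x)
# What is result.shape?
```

(13,)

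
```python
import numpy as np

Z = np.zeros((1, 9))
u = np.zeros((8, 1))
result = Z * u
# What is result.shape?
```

(8, 9)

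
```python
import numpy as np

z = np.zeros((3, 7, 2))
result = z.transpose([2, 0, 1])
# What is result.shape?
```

(2, 3, 7)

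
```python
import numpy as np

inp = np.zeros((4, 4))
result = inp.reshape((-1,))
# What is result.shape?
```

(16,)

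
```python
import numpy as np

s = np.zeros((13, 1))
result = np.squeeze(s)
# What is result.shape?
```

(13,)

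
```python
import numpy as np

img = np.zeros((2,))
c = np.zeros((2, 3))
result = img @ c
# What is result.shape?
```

(3,)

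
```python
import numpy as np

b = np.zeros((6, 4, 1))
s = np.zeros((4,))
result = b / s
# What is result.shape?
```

(6, 4, 4)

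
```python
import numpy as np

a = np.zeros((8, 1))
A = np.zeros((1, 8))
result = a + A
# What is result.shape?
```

(8, 8)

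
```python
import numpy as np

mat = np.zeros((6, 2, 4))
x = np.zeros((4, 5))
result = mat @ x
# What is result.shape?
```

(6, 2, 5)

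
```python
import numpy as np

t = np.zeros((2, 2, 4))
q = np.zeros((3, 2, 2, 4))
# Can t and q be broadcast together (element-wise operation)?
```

Yes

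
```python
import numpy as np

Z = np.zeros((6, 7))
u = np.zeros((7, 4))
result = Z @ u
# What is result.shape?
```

(6, 4)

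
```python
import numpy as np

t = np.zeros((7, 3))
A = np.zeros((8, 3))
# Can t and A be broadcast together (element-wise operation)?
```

No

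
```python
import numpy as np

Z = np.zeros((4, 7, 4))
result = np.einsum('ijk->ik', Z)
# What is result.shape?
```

(4, 4)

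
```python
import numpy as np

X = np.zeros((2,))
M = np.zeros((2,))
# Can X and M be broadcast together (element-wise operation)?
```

Yes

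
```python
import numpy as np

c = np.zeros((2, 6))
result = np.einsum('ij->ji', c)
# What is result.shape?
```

(6, 2)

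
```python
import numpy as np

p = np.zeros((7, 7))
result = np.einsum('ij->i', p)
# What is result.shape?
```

(7,)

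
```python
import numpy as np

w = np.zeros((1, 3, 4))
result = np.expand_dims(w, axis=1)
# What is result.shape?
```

(1, 1, 3, 4)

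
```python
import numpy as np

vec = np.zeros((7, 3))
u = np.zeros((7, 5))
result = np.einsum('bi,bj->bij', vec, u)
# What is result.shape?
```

(7, 3, 5)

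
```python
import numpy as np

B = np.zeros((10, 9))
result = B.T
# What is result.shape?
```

(9, 10)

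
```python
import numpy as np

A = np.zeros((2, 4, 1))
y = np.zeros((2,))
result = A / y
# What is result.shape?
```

(2, 4, 2)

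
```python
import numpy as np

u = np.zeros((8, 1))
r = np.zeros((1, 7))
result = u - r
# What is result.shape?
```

(8, 7)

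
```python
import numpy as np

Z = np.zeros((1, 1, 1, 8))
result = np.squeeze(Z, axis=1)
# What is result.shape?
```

(1, 1, 8)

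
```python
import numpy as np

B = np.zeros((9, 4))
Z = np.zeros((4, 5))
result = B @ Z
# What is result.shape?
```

(9, 5)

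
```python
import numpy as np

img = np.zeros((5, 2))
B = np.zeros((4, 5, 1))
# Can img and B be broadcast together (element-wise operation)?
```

Yes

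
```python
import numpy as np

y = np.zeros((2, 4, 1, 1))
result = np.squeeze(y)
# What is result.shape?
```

(2, 4)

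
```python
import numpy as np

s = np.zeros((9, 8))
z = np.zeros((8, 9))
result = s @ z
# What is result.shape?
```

(9, 9)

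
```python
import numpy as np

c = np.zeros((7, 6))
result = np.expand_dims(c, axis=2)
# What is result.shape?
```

(7, 6, 1)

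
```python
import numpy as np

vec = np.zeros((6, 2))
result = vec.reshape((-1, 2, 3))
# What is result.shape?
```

(2, 2, 3)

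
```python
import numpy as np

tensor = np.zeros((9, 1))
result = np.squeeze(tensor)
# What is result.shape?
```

(9,)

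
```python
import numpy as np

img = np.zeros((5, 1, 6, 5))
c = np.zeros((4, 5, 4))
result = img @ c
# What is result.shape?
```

(5, 4, 6, 4)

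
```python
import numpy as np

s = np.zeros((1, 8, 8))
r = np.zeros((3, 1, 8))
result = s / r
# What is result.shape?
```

(3, 8, 8)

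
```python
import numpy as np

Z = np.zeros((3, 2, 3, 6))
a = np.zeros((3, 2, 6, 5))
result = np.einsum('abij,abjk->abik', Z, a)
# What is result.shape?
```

(3, 2, 3, 5)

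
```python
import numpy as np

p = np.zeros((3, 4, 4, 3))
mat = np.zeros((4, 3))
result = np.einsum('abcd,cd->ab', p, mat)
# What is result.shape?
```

(3, 4)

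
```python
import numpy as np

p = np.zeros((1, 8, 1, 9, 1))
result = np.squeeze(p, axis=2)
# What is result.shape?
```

(1, 8, 9, 1)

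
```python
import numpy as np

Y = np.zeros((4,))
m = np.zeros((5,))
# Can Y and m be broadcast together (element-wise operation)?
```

No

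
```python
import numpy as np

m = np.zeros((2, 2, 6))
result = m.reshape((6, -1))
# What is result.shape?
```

(6, 4)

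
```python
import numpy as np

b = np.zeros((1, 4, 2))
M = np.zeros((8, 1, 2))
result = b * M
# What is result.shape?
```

(8, 4, 2)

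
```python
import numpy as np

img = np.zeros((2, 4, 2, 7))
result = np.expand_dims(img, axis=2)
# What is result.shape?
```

(2, 4, 1, 2, 7)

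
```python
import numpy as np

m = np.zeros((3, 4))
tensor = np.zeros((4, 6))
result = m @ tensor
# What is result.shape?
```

(3, 6)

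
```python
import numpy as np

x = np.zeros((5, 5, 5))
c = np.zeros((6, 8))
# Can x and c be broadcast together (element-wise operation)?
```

No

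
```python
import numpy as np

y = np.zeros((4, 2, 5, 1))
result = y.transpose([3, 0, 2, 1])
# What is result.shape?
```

(1, 4, 5, 2)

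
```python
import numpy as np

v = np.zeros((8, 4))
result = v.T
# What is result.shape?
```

(4, 8)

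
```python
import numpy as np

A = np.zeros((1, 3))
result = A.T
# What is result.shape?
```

(3, 1)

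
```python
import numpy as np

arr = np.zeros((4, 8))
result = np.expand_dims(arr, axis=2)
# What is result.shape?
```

(4, 8, 1)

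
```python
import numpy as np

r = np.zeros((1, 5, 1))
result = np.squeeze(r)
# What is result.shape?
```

(5,)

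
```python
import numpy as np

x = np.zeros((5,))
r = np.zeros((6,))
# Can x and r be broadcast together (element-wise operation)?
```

No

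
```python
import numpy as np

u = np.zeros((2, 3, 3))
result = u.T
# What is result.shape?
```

(3, 3, 2)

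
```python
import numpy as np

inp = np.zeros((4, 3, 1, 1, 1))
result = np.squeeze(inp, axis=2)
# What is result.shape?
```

(4, 3, 1, 1)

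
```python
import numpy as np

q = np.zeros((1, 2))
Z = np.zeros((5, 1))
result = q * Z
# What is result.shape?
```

(5, 2)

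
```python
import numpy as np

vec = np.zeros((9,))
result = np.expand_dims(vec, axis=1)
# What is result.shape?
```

(9, 1)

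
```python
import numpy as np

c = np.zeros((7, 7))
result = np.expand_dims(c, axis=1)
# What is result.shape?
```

(7, 1, 7)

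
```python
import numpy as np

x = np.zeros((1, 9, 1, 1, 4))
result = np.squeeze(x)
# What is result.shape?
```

(9, 4)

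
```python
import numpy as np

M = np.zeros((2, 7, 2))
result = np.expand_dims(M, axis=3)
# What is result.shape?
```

(2, 7, 2, 1)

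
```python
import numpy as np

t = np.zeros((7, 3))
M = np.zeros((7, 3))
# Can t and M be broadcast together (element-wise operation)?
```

Yes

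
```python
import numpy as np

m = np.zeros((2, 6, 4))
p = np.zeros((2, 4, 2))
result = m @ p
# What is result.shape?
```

(2, 6, 2)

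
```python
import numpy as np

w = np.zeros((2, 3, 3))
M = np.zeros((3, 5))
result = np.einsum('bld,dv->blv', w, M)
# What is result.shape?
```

(2, 3, 5)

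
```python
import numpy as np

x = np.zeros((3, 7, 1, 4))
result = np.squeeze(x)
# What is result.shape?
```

(3, 7, 4)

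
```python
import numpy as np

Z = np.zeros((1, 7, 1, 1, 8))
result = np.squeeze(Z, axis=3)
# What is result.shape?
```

(1, 7, 1, 8)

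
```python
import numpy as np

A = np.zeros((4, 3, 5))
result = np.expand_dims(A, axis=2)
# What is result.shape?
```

(4, 3, 1, 5)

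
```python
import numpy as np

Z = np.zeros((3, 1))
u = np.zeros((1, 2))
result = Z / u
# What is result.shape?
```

(3, 2)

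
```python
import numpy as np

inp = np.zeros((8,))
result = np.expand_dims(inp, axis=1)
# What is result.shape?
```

(8, 1)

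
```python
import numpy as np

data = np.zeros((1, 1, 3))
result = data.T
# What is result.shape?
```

(3, 1, 1)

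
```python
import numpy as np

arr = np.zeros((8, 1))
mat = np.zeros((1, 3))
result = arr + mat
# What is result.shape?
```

(8, 3)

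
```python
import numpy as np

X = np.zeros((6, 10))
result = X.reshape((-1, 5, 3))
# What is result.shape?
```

(4, 5, 3)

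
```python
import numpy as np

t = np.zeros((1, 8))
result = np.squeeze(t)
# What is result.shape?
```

(8,)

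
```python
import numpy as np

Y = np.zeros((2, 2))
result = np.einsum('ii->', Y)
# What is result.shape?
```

()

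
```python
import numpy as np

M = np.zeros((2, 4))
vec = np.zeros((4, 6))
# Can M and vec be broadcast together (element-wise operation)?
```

No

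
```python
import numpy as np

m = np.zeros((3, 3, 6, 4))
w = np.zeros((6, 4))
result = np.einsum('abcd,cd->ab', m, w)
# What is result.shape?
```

(3, 3)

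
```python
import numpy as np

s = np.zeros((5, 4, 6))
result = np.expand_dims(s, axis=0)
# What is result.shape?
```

(1, 5, 4, 6)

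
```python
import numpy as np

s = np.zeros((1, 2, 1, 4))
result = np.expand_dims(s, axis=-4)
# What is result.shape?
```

(1, 1, 2, 1, 4)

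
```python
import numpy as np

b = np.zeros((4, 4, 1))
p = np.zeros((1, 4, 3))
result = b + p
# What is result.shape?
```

(4, 4, 3)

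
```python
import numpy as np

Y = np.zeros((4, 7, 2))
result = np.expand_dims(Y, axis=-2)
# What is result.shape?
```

(4, 7, 1, 2)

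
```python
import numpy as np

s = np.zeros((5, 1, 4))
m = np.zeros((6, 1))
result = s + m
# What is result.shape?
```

(5, 6, 4)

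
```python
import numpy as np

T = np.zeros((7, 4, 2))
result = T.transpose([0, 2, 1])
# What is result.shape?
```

(7, 2, 4)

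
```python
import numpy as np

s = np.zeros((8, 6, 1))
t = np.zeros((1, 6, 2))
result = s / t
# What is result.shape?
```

(8, 6, 2)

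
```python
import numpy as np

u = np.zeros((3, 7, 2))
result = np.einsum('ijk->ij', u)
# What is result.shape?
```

(3, 7)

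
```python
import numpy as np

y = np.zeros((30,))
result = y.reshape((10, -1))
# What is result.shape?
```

(10, 3)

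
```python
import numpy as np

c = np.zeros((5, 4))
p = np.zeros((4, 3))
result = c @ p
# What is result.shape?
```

(5, 3)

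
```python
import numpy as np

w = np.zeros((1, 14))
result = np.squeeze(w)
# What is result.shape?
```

(14,)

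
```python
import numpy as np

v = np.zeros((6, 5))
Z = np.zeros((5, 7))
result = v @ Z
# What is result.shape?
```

(6, 7)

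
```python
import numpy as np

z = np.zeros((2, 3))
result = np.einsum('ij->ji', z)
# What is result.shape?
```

(3, 2)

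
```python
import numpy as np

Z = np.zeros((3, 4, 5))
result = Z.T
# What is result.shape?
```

(5, 4, 3)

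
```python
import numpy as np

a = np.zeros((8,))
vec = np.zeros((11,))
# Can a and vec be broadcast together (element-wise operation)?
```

No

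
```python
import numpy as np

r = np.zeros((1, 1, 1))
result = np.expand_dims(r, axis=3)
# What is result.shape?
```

(1, 1, 1, 1)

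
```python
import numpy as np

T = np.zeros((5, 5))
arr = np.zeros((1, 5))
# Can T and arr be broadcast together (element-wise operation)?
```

Yes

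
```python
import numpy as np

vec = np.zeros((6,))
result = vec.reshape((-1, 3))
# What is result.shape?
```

(2, 3)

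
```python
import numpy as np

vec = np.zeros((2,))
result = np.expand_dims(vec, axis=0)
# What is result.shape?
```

(1, 2)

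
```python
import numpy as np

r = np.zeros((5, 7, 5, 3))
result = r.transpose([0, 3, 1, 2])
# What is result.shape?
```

(5, 3, 7, 5)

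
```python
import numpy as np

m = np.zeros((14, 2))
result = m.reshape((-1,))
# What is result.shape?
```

(28,)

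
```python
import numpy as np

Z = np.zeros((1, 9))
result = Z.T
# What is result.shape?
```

(9, 1)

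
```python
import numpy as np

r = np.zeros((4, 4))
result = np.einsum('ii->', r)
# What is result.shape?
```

()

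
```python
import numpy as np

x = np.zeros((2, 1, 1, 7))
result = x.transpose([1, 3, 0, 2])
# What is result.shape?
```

(1, 7, 2, 1)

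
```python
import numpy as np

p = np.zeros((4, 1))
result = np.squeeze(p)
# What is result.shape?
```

(4,)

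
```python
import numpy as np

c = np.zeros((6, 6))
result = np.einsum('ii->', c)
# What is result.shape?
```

()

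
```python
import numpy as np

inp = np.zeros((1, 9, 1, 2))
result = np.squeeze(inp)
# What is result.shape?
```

(9, 2)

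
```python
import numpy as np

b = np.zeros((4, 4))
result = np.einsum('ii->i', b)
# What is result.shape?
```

(4,)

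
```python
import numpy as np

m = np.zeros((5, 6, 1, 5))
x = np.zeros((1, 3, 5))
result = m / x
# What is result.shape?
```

(5, 6, 3, 5)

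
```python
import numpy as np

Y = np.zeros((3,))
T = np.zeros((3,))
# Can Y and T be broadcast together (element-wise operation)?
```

Yes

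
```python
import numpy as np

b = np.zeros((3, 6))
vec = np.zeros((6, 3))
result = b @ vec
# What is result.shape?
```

(3, 3)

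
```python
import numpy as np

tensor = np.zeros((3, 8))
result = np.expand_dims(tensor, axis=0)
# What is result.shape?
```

(1, 3, 8)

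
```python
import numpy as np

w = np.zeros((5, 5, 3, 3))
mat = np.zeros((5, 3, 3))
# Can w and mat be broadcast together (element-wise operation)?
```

Yes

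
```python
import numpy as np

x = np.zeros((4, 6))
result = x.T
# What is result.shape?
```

(6, 4)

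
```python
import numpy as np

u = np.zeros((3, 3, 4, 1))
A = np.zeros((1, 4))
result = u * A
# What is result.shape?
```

(3, 3, 4, 4)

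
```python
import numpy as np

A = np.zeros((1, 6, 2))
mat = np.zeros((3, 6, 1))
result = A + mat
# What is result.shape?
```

(3, 6, 2)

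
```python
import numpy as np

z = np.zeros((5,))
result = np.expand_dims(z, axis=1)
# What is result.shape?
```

(5, 1)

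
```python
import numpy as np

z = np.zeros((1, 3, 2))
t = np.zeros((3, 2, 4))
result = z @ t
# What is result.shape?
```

(3, 3, 4)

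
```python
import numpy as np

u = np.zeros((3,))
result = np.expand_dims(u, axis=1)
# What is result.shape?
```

(3, 1)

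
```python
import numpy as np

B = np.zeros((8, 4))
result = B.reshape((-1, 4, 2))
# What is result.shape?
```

(4, 4, 2)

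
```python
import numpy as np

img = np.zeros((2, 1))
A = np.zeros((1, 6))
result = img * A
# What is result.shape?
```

(2, 6)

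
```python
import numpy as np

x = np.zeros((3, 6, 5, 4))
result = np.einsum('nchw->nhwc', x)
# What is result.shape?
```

(3, 5, 4, 6)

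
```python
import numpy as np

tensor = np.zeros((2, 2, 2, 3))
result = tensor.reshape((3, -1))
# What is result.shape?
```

(3, 8)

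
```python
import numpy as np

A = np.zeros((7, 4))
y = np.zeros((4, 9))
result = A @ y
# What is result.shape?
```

(7, 9)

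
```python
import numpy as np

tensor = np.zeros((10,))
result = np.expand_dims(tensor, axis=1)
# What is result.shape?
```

(10, 1)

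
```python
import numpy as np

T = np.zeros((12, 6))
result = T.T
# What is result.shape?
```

(6, 12)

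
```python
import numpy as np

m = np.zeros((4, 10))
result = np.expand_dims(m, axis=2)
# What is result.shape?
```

(4, 10, 1)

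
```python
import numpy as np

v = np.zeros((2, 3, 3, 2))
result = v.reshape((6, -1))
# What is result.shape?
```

(6, 6)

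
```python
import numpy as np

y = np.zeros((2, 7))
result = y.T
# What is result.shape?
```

(7, 2)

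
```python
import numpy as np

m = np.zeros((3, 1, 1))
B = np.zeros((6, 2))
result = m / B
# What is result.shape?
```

(3, 6, 2)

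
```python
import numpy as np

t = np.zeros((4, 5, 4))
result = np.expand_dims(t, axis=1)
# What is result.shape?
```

(4, 1, 5, 4)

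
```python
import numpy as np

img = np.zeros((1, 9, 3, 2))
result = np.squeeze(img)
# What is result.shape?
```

(9, 3, 2)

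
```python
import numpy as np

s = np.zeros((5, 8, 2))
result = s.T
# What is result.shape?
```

(2, 8, 5)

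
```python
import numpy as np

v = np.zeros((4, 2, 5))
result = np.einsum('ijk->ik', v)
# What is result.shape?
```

(4, 5)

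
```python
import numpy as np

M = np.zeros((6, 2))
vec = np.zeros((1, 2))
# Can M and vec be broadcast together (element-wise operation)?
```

Yes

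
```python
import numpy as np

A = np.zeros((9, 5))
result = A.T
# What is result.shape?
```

(5, 9)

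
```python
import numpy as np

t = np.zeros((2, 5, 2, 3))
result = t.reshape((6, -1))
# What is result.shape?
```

(6, 10)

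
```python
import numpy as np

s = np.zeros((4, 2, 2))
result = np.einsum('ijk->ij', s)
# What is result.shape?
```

(4, 2)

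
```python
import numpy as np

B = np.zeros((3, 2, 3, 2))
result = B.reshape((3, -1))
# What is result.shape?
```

(3, 12)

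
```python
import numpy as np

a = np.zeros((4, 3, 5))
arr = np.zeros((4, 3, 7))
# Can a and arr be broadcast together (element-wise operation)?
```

No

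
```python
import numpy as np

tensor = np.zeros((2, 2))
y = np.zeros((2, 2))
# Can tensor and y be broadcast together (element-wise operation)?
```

Yes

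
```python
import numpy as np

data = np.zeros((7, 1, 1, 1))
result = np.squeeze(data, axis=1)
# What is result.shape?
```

(7, 1, 1)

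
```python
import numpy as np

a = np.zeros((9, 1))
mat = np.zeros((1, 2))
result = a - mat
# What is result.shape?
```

(9, 2)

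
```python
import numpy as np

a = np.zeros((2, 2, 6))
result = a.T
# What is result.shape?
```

(6, 2, 2)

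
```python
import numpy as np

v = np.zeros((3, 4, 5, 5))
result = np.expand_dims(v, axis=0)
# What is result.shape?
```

(1, 3, 4, 5, 5)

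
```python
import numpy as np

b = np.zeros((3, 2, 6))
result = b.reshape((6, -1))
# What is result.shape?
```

(6, 6)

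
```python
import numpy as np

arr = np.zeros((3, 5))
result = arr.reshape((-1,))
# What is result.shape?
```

(15,)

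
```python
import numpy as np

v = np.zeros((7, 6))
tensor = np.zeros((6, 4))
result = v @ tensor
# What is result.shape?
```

(7, 4)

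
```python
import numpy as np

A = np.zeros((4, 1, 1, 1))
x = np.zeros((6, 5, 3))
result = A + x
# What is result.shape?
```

(4, 6, 5, 3)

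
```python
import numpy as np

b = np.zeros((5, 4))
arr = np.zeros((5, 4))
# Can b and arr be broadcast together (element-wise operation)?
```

Yes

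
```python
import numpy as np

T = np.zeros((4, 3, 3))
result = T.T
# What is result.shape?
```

(3, 3, 4)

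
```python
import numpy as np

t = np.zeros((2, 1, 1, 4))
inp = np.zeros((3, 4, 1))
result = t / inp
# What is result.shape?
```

(2, 3, 4, 4)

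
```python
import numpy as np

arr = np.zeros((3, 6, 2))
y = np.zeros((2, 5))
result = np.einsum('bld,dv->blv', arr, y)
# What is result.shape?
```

(3, 6, 5)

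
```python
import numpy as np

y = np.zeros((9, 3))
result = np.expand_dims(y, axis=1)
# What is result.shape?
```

(9, 1, 3)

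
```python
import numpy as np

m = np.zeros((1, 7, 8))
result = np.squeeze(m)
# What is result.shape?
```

(7, 8)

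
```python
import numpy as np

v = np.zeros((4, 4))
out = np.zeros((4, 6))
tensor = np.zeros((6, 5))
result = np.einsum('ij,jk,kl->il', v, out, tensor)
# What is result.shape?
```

(4, 5)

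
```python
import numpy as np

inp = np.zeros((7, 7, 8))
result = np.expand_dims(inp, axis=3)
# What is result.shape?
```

(7, 7, 8, 1)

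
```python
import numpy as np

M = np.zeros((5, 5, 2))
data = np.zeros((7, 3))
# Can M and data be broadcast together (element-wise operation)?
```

No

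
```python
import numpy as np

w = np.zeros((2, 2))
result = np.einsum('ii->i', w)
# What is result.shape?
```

(2,)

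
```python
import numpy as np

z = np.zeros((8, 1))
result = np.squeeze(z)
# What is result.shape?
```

(8,)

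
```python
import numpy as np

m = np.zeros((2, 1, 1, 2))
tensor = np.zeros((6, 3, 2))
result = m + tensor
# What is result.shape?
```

(2, 6, 3, 2)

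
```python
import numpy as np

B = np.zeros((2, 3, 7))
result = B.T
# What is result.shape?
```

(7, 3, 2)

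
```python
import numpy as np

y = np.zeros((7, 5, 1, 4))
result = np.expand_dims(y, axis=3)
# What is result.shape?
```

(7, 5, 1, 1, 4)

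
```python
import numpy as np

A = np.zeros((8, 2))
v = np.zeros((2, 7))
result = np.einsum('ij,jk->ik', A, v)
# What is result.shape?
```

(8, 7)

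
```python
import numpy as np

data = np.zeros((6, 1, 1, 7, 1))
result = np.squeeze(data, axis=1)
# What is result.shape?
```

(6, 1, 7, 1)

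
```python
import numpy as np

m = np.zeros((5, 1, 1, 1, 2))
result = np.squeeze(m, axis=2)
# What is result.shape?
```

(5, 1, 1, 2)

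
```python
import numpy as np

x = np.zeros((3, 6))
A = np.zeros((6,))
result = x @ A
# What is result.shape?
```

(3,)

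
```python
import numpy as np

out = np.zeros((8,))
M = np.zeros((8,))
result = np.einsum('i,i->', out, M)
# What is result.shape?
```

()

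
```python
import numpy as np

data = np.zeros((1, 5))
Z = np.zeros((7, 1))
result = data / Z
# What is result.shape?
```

(7, 5)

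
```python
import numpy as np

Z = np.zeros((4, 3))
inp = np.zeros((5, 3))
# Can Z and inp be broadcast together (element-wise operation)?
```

No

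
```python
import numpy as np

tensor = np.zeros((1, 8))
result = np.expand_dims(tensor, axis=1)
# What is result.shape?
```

(1, 1, 8)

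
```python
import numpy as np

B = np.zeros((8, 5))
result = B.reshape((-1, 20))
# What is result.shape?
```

(2, 20)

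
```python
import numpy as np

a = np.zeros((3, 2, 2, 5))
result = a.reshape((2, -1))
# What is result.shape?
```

(2, 30)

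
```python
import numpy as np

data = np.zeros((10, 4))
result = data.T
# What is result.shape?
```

(4, 10)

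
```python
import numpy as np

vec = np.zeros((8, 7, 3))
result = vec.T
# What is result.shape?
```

(3, 7, 8)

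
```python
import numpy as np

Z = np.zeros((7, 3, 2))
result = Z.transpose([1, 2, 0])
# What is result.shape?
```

(3, 2, 7)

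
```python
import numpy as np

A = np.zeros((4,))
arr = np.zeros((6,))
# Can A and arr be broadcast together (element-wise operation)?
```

No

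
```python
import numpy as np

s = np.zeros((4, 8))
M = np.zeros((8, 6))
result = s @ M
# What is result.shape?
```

(4, 6)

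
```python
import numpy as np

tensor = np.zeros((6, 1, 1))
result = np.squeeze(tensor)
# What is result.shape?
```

(6,)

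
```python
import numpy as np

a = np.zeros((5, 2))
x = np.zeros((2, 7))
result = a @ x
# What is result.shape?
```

(5, 7)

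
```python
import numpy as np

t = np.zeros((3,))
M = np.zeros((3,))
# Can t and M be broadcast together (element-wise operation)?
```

Yes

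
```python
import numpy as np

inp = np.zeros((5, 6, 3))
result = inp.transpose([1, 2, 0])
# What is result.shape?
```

(6, 3, 5)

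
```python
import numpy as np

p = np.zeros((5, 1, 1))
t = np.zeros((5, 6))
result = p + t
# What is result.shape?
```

(5, 5, 6)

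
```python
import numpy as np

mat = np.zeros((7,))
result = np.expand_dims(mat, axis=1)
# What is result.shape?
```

(7, 1)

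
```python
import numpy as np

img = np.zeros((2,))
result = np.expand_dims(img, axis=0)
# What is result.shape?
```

(1, 2)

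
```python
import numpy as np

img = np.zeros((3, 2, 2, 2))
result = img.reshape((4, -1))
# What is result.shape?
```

(4, 6)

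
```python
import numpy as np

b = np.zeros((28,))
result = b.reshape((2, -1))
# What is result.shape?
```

(2, 14)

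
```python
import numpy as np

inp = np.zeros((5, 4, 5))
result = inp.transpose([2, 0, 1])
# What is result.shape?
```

(5, 5, 4)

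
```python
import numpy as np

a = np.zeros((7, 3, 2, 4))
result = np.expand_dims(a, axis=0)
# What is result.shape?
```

(1, 7, 3, 2, 4)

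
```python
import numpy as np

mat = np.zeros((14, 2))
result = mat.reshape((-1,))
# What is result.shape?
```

(28,)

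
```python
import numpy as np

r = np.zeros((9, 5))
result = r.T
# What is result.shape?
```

(5, 9)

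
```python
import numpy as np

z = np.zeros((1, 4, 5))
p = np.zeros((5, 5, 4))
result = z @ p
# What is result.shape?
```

(5, 4, 4)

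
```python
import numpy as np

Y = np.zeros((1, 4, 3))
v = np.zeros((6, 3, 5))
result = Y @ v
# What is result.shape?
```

(6, 4, 5)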